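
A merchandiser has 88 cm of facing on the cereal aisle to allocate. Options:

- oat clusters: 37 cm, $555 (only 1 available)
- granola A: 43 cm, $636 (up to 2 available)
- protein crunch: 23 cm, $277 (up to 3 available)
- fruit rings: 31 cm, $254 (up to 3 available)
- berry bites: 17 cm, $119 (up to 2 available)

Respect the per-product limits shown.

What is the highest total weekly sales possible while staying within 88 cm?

By weekly sales per cm: oat clusters 15.00, granola A 14.79, protein crunch 12.04, fruit rings 8.19 lead.
The ratio heuristic lands on oat clusters + granola A (1191) but leaves 8 cm idle.
Dropping oat clusters frees 37 cm; slotting in granola A (43 cm) lifts the total to 1272 at 86 cm.
That's the maximum — no swap from here does better than 1272.

1272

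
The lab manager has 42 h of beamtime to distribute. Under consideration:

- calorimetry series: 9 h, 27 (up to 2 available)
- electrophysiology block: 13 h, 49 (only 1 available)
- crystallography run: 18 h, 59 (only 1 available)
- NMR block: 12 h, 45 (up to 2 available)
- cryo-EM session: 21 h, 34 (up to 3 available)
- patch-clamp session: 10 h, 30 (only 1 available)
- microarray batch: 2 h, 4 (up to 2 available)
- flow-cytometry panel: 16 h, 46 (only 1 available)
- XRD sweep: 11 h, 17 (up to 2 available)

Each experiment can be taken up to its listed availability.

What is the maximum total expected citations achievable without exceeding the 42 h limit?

149

Greedy by ratio would take electrophysiology block + 2×NMR block + 2×microarray batch: 41 h used, total 147.
The 17 h tied up in electrophysiology block and 2×microarray batch is better spent on crystallography run — total rises to 149 (42 h).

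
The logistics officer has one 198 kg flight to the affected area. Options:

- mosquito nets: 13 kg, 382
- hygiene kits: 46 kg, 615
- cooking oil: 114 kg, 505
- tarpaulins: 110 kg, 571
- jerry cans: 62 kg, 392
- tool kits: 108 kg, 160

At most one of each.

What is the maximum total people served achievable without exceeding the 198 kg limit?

A density-first pass picks mosquito nets + hygiene kits + jerry cans — 1389 at 121 kg.
Replace jerry cans with tarpaulins: the trade gains 179 net, giving 1568 at 169 kg.

1568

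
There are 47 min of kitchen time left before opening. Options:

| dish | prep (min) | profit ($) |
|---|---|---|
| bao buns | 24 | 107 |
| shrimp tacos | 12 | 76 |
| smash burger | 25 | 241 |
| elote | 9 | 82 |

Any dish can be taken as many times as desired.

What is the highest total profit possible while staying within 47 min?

410

By profit per min: smash burger 9.64, elote 9.11, shrimp tacos 6.33 lead.
A density-first pass picks smash burger + 2×elote — 405 at 43 min.
Replace smash burger with 3×elote: the trade gains 5 net, giving 410 at 45 min.
Nothing else within 47 min beats 410.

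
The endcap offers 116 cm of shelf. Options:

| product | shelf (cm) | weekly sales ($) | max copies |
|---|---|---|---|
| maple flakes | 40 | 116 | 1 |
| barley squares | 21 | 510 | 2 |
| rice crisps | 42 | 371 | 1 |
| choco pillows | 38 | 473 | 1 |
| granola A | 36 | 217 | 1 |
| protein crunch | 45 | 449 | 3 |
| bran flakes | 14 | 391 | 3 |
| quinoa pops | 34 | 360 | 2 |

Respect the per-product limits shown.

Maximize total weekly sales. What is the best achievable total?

2275

Filling by ratio: 2×barley squares + 3×bran flakes for 2193, with 32 cm left unused.
Dropping bran flakes frees 14 cm; slotting in choco pillows (38 cm) lifts the total to 2275 at 108 cm.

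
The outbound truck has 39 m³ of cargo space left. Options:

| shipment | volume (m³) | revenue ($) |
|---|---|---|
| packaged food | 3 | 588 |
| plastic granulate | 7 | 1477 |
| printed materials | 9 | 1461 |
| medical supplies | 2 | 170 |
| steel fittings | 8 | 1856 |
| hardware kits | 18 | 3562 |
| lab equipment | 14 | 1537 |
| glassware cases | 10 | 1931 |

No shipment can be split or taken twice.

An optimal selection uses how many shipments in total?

Optimal total is 7937.
For example packaged food + steel fittings + hardware kits + glassware cases achieves it, using 39 m³.
All optima have 4 shipments.

4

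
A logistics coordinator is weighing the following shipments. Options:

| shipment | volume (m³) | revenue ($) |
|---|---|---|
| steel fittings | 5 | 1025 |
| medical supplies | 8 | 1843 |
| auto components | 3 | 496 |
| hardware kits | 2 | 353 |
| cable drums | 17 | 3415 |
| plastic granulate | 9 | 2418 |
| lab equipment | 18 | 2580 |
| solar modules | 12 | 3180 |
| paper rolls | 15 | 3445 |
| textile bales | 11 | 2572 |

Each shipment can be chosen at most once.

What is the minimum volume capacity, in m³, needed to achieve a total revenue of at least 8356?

34

Need the lightest bundle worth ≥ 8356.
steel fittings + medical supplies + plastic granulate + solar modules: 8466 revenue at 34 m³.
Any bundle with less than 34 m³ falls short of 8356.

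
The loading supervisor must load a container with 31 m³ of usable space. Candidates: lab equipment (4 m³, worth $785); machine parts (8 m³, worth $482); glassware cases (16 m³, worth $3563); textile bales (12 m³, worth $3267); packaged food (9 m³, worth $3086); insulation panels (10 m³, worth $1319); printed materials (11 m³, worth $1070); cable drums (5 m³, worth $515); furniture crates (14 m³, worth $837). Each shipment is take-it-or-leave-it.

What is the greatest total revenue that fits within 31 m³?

7672

Density check — packaged food 342.89, textile bales 272.25, glassware cases 222.69, lab equipment 196.25 are the best per m³.
A density-first pass picks lab equipment + textile bales + packaged food + cable drums — 7653 at 30 m³.
Dropping lab equipment and cable drums frees 9 m³; slotting in insulation panels (10 m³) lifts the total to 7672 at 31 m³.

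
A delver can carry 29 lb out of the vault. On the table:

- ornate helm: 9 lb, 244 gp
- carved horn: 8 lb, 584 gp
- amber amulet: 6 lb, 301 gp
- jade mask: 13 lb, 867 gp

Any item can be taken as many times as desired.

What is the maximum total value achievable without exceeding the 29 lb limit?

2035

Filling by ratio: 3×carved horn for 1752, with 5 lb left unused.
Dropping carved horn frees 8 lb; slotting in jade mask (13 lb) lifts the total to 2035 at 29 lb.
That's the maximum — no swap from here does better than 2035.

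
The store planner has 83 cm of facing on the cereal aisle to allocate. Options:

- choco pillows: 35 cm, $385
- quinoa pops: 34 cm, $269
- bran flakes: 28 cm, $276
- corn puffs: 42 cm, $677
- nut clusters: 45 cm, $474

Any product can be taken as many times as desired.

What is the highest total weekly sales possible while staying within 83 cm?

Best packing: choco pillows + corn puffs — 77 cm, 1062 total.
No other feasible combination exceeds 1062.

1062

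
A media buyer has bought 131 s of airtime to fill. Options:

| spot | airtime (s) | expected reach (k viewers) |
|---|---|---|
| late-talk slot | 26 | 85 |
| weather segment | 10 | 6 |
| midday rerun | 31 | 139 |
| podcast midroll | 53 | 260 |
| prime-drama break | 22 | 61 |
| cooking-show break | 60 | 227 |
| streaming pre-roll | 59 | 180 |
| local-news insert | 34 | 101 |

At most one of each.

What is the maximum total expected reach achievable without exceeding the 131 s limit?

Greedy by ratio would take late-talk slot + weather segment + midday rerun + podcast midroll: 120 s used, total 490.
The 26 s tied up in late-talk slot is better spent on local-news insert — total rises to 506 (128 s).

506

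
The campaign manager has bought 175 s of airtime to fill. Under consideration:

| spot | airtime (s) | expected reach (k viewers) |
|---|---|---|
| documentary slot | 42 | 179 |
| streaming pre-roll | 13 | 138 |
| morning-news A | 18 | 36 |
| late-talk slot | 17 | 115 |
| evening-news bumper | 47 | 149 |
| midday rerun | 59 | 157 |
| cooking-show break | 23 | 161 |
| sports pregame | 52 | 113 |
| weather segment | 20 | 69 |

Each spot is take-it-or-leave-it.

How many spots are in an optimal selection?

6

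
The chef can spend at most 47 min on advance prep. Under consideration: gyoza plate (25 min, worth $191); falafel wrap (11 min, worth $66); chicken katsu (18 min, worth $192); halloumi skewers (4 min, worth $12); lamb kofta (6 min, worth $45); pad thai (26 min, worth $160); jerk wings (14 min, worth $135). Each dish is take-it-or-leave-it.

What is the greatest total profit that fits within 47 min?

405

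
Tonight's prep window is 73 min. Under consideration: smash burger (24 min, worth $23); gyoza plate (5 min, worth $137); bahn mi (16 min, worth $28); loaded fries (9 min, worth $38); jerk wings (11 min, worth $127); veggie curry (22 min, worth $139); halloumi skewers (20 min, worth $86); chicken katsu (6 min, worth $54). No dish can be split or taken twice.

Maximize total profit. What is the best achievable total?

Ranking by ratio (profit/min): gyoza plate 27.40, jerk wings 11.55, chicken katsu 9.00.
Best packing: gyoza plate + loaded fries + jerk wings + veggie curry + halloumi skewers + chicken katsu — 73 min, 581 total.
Nothing else within 73 min beats 581.

581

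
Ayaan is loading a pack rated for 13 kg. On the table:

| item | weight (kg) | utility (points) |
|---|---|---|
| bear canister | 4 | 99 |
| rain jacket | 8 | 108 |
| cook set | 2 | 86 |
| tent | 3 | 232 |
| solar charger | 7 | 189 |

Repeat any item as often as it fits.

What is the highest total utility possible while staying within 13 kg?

4×tent uses 12 of the 13 kg and totals 928.
The spare 1 kg is too small for any remaining item, and no exchange beats 928.

928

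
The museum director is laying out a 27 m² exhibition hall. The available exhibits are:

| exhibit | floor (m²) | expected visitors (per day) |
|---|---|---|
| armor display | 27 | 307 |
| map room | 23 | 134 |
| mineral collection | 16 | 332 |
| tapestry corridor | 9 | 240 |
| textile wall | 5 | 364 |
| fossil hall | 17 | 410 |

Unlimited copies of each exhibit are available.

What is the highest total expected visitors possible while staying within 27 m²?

1820

Density check — textile wall 72.80, tapestry corridor 26.67, fossil hall 24.12 are the best per m².
5×textile wall uses 25 of the 27 m² and totals 1820.
Every other selection either busts 27 m² or fails to beat 1820.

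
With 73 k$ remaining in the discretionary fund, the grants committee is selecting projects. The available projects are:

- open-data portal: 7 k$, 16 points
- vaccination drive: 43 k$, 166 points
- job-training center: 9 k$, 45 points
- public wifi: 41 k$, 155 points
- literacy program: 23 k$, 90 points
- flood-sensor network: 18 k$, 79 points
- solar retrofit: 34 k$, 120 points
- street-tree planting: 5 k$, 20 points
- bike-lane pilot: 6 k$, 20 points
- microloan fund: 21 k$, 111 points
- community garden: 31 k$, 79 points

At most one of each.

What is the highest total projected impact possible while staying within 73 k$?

325

The ratio heuristic lands on open-data portal + job-training center + flood-sensor network + street-tree planting + bike-lane pilot + microloan fund (291) but leaves 7 k$ idle.
Dropping open-data portal and street-tree planting and bike-lane pilot frees 18 k$; slotting in literacy program (23 k$) lifts the total to 325 at 71 k$.
Next best is vaccination drive + job-training center + microloan fund at 322 (73 k$) — short by 3.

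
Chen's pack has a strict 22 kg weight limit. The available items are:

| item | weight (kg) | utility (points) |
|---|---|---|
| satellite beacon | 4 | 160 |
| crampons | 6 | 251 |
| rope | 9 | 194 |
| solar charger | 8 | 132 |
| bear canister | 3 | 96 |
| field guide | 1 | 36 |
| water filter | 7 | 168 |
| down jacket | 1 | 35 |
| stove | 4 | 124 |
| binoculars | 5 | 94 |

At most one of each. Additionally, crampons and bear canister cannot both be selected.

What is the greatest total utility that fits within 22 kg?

Density check — crampons 41.83, satellite beacon 40.00, field guide 36.00, down jacket 35.00 are the best per kg.
Best packing: satellite beacon + crampons + field guide + water filter + stove — 22 kg, 739 total.
Nothing else feasible within 22 kg beats 739.

739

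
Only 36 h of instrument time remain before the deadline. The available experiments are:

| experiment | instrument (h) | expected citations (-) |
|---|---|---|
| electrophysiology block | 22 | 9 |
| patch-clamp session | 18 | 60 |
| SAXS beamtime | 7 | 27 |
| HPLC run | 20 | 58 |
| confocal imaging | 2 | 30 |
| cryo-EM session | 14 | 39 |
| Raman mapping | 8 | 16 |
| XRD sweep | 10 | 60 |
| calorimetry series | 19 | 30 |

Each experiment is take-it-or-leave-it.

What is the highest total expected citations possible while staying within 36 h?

Ranking by ratio (expected citations/h): confocal imaging 15.00, XRD sweep 6.00, SAXS beamtime 3.86.
SAXS beamtime + confocal imaging + cryo-EM session + XRD sweep uses 33 of the 36 h and totals 156.

156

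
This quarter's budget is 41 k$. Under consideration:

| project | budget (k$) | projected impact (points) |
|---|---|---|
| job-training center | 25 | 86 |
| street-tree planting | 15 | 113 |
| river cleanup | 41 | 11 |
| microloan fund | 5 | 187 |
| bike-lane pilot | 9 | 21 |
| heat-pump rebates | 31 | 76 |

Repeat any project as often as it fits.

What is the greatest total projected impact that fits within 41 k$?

By projected impact per k$: microloan fund 37.40, street-tree planting 7.53, job-training center 3.44, heat-pump rebates 2.45 lead.
Taking 8×microloan fund: 40 k$ used, 1496 in projected impact.
That's the maximum — no swap from here does better than 1496.

1496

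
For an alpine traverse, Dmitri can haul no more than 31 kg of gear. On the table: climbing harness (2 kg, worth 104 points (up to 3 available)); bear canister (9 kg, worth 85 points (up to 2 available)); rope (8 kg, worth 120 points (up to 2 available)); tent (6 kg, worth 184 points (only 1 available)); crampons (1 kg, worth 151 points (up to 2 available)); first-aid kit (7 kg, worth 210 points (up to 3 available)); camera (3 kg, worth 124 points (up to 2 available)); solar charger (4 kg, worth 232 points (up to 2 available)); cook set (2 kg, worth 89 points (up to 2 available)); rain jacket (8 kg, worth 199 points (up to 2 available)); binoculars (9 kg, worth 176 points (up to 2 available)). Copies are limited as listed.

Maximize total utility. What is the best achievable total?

1625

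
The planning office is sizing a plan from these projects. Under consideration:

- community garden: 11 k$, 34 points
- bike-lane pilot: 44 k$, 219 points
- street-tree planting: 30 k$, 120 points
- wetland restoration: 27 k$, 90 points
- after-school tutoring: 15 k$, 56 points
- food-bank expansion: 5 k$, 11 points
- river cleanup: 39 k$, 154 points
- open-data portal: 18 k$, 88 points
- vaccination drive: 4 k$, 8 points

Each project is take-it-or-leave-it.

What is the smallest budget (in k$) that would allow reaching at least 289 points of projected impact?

62

Minimise k$ subject to total projected impact ≥ 289.
bike-lane pilot + open-data portal: 307 projected impact at 62 k$.
Any bundle with less than 62 k$ falls short of 289.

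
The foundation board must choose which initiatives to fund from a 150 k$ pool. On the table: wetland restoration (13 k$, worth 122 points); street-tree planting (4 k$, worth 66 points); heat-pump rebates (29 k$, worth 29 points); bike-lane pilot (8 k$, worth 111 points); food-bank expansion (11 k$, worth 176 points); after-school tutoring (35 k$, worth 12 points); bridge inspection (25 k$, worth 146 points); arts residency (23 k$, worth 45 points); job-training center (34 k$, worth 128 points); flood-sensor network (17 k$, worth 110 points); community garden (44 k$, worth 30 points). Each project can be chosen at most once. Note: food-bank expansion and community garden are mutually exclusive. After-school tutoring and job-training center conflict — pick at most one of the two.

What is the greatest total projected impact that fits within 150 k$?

Taking wetland restoration + street-tree planting + bike-lane pilot + food-bank expansion + bridge inspection + arts residency + job-training center + flood-sensor network: 135 k$ used, 904 in projected impact.
That's the maximum — no feasible swap from here does better than 904.

904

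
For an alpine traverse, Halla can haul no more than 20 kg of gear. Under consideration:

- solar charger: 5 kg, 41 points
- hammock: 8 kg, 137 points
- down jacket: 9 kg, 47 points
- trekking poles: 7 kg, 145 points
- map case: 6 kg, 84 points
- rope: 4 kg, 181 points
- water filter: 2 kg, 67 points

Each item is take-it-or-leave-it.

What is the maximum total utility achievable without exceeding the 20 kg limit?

Ranking by ratio (utility/kg): rope 45.25, water filter 33.50, trekking poles 20.71.
Taking trekking poles + map case + rope + water filter: 19 kg used, 477 in utility.
No other feasible combination exceeds 477.

477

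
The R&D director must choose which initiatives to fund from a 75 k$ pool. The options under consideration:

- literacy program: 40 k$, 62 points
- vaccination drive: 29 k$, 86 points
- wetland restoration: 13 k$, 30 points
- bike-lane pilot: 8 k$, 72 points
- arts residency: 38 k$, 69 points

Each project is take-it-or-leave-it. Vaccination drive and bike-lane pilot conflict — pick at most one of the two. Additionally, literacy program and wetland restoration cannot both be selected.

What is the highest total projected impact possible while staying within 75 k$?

Density check — bike-lane pilot 9.00, vaccination drive 2.97, wetland restoration 2.31 are the best per k$.
Best packing: wetland restoration + bike-lane pilot + arts residency — 59 k$, 171 total.
The closest alternative, vaccination drive + arts residency, reaches only 155.

171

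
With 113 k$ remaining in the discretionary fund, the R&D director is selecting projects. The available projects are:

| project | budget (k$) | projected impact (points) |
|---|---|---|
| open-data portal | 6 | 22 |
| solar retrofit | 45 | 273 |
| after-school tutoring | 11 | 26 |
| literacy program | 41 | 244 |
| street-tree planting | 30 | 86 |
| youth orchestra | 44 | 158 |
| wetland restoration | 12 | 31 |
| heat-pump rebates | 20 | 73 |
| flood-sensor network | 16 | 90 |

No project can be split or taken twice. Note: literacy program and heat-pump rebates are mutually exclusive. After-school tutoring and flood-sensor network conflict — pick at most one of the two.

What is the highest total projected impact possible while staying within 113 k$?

Best packing: open-data portal + solar retrofit + literacy program + flood-sensor network — 108 k$, 629 total.

629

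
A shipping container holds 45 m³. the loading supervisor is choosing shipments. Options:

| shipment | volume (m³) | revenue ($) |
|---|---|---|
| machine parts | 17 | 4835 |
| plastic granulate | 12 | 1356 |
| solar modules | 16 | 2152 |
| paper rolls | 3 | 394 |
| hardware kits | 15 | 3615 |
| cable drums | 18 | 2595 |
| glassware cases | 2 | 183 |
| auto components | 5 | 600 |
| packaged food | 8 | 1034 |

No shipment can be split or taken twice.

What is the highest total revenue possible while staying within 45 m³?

10084

By revenue per m³: machine parts 284.41, hardware kits 241.00, cable drums 144.17 lead.
Greedy by ratio would take machine parts + paper rolls + hardware kits + glassware cases + packaged food: 45 m³ used, total 10061.
The 5 m³ tied up in paper rolls and glassware cases is better spent on auto components — total rises to 10084 (45 m³).
The closest alternative, machine parts + paper rolls + hardware kits + glassware cases + packaged food, reaches only 10061.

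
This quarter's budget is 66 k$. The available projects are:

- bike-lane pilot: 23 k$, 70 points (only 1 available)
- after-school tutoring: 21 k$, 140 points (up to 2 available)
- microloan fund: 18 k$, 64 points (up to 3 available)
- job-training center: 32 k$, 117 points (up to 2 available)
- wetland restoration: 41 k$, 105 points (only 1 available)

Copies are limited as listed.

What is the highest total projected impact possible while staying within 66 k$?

Ranking by ratio (projected impact/k$): after-school tutoring 6.67, job-training center 3.66, microloan fund 3.56, bike-lane pilot 3.04.
Taking the top-ratio projects first gives 2×after-school tutoring + microloan fund for 344 (60 k$).
Dropping microloan fund frees 18 k$; slotting in bike-lane pilot (23 k$) lifts the total to 350 at 65 k$.
No other feasible combination exceeds 350.

350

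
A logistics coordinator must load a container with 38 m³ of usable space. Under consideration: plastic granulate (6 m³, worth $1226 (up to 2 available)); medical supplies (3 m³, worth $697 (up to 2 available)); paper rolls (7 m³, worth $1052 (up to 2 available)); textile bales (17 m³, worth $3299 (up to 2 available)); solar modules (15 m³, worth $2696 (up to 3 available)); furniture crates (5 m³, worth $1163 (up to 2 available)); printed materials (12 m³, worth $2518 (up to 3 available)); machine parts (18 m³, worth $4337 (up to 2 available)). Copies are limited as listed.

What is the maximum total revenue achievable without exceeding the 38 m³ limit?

Ranking by ratio (revenue/m³): machine parts 240.94, furniture crates 232.60, medical supplies 232.33, printed materials 209.83.
Filling by ratio: 2×machine parts for 8674, with 2 m³ left unused.
Dropping machine parts frees 18 m³; slotting in medical supplies + furniture crates + printed materials (20 m³) lifts the total to 8715 at 38 m³.

8715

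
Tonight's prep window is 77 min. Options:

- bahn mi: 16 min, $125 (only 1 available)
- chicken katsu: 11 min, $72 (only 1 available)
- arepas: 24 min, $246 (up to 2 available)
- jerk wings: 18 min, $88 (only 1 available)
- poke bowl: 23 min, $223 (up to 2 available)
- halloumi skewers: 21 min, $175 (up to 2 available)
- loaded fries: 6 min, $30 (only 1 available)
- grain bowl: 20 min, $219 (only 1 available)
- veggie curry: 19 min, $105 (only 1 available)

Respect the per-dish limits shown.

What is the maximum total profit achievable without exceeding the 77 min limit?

Greedy by ratio would take 2×arepas + loaded fries + grain bowl: 74 min used, total 741.
Replace grain bowl with poke bowl: the trade gains 4 net, giving 745 at 77 min.

745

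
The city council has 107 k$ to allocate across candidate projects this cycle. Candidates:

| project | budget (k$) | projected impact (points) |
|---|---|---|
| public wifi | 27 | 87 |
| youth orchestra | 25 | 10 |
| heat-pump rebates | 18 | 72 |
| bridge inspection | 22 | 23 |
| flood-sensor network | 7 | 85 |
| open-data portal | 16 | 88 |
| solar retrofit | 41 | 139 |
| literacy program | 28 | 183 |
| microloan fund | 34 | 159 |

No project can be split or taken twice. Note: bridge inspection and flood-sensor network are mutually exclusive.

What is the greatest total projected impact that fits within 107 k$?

Best packing: heat-pump rebates + flood-sensor network + open-data portal + literacy program + microloan fund — 103 k$, 587 total.

587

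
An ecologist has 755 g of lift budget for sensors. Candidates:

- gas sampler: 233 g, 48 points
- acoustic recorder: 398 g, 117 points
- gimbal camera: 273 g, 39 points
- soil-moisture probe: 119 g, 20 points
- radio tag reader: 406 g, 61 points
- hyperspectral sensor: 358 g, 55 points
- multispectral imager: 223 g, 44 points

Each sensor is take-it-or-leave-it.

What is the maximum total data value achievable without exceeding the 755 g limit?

Best packing: gas sampler + acoustic recorder + soil-moisture probe — 750 g, 185 total.
No other feasible combination exceeds 185.

185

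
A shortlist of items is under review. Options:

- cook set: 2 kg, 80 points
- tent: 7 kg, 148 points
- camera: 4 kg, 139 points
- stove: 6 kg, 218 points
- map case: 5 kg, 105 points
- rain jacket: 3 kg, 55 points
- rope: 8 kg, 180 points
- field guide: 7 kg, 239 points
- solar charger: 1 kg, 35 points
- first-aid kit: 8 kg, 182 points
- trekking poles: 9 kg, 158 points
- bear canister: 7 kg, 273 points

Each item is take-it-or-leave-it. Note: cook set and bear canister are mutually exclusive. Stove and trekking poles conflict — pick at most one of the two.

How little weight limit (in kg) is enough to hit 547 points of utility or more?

Minimise kg subject to total utility ≥ 547.
field guide + solar charger + bear canister reaches 547 using 15 kg.
No combination under 15 kg hits 547.

15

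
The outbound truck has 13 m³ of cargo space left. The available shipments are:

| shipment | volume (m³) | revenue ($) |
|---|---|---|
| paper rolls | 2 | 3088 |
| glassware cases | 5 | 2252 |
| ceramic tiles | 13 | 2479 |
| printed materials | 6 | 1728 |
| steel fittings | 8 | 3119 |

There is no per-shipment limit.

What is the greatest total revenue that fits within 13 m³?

18528

Density check — paper rolls 1544.00, glassware cases 450.40, steel fittings 389.88, printed materials 288.00 are the best per m³.
Taking 6×paper rolls: 12 m³ used, 18528 in revenue.
Every other selection either busts 13 m³ or fails to beat 18528.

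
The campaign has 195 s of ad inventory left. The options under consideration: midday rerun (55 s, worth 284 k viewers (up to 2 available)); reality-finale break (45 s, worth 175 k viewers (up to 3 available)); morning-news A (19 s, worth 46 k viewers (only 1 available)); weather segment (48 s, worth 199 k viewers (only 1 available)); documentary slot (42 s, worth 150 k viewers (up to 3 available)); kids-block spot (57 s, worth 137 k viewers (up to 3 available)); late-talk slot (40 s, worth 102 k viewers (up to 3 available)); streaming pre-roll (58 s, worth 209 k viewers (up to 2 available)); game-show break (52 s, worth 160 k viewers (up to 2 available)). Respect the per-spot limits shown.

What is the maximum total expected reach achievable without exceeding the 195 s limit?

868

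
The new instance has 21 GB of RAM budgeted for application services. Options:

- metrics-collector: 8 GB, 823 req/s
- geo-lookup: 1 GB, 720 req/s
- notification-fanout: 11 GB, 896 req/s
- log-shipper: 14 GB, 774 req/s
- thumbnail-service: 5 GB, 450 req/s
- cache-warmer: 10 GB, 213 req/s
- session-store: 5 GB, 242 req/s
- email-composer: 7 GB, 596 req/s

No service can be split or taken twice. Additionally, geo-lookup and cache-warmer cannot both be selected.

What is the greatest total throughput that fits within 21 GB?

By throughput per GB: geo-lookup 720.00, metrics-collector 102.88, thumbnail-service 90.00 lead.
Best packing: metrics-collector + geo-lookup + thumbnail-service + email-composer — 21 GB, 2589 total.
Runner-up metrics-collector + geo-lookup + notification-fanout tops out at 2439.

2589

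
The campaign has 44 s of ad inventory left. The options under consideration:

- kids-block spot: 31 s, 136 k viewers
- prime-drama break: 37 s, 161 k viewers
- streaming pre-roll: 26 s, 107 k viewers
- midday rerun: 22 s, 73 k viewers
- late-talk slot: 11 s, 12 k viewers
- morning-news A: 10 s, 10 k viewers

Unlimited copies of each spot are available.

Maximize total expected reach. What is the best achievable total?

The ratio heuristic lands on kids-block spot + late-talk slot (148) but leaves 2 s idle.
The 42 s tied up in kids-block spot and late-talk slot is better spent on prime-drama break — total rises to 161 (37 s).

161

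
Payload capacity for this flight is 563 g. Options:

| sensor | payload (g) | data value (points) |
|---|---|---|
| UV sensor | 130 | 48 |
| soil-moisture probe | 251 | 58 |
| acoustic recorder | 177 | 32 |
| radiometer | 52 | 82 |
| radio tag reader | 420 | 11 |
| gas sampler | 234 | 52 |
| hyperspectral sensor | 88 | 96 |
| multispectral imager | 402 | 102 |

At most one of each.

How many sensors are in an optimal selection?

4

Best achievable data value is 284.
One optimal bundle: UV sensor + soil-moisture probe + radiometer + hyperspectral sensor (521 g).
Every optimal selection uses 4 sensors.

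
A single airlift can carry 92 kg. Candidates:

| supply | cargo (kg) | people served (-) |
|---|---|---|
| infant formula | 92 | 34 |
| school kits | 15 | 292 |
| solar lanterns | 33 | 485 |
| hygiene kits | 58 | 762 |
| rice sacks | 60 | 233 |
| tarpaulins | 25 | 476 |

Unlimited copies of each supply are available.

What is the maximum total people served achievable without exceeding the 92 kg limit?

1752

Taking 6×school kits: 90 kg used, 1752 in people served.
The spare 2 kg is too small for any remaining supply, and no exchange beats 1752.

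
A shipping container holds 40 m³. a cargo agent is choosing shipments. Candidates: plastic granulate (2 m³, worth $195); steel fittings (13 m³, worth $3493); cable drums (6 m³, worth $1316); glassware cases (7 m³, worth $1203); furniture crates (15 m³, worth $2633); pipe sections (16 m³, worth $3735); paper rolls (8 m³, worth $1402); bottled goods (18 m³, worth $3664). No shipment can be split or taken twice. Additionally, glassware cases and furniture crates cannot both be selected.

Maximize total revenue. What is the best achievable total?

8825

Ranking by ratio (revenue/m³): steel fittings 268.69, pipe sections 233.44, cable drums 219.33.
The ratio heuristic lands on plastic granulate + steel fittings + cable drums + pipe sections (8739) but leaves 3 m³ idle.
The 6 m³ tied up in cable drums is better spent on paper rolls — total rises to 8825 (39 m³).
That's the maximum — no feasible swap from here does better than 8825.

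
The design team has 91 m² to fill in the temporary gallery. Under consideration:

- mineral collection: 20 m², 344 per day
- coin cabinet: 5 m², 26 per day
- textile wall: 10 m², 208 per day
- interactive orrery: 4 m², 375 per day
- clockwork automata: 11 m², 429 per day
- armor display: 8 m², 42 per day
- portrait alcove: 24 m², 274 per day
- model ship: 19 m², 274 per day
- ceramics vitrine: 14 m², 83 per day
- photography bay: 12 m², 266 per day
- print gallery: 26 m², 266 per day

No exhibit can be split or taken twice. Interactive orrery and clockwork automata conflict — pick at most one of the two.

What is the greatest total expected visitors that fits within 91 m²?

1741

Mineral collection + textile wall + interactive orrery + portrait alcove + model ship + photography bay uses 89 of the 91 m² and totals 1741.
Next best is mineral collection + textile wall + interactive orrery + model ship + photography bay + print gallery at 1733 (91 m²) — short by 8.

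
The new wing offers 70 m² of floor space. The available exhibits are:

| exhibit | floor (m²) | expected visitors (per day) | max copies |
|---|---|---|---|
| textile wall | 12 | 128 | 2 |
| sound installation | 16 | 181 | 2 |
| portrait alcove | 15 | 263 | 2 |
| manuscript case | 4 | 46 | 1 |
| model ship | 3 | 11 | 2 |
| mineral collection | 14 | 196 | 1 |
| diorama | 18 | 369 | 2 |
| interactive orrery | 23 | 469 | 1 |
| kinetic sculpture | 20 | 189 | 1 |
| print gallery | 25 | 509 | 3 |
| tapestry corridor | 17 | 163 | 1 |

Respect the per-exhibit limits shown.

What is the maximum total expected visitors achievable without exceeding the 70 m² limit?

The ratio heuristic lands on manuscript case + 2×model ship + 2×diorama + interactive orrery (1275) but leaves 1 m² idle.
The 24 m² tied up in 2×model ship and diorama is better spent on print gallery — total rises to 1393 (70 m²).
Every other selection either busts 70 m² or exceeds an availability limit or fails to beat 1393.

1393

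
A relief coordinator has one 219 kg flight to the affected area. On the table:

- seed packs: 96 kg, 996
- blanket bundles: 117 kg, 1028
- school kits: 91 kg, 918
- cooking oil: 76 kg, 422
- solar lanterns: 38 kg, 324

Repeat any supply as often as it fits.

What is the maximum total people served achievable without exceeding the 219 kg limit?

The ratio heuristic lands on 2×seed packs (1992) but leaves 27 kg idle.
The 96 kg tied up in seed packs is better spent on blanket bundles — total rises to 2024 (213 kg).
Nothing else within 219 kg beats 2024.

2024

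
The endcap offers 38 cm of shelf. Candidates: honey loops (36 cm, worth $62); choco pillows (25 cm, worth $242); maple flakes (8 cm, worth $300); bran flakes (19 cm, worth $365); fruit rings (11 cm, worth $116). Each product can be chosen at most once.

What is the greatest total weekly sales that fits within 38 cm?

781

Best packing: maple flakes + bran flakes + fruit rings — 38 cm, 781 total.
Every other selection either busts 38 cm or fails to beat 781.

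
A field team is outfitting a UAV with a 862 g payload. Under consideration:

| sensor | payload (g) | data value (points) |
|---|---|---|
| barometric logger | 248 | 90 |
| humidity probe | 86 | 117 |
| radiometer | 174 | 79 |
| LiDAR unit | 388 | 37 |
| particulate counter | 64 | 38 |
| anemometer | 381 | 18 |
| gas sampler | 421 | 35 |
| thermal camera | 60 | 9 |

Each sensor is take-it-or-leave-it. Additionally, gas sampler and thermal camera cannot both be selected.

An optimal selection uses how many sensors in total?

5

The maximum data value within 862 g is 333.
For example barometric logger + humidity probe + radiometer + particulate counter + thermal camera achieves it, using 632 g.
All optima have 5 sensors.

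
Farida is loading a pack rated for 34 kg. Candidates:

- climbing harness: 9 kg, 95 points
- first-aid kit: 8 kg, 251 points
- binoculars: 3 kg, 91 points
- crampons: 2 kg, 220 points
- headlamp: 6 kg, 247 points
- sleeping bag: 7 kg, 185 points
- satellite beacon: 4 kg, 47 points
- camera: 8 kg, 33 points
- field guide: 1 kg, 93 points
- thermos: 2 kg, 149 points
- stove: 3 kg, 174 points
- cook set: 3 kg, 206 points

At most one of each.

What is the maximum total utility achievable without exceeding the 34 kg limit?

1525

Density check — crampons 110.00, field guide 93.00, thermos 74.50 are the best per kg.
Greedy by ratio would take first-aid kit + binoculars + crampons + headlamp + satellite beacon + field guide + thermos + stove + cook set: 32 kg used, total 1478.
Replace binoculars and satellite beacon with sleeping bag: the trade gains 47 net, giving 1525 at 32 kg.
That's the maximum — no swap from here does better than 1525.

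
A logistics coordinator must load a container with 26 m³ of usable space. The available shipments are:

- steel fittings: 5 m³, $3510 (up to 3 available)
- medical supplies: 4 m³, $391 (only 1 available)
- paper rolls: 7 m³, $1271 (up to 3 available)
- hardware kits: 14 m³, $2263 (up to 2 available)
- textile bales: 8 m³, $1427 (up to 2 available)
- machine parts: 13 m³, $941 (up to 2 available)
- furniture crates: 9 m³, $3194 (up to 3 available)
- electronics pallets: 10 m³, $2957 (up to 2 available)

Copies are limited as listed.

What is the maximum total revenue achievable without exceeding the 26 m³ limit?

13724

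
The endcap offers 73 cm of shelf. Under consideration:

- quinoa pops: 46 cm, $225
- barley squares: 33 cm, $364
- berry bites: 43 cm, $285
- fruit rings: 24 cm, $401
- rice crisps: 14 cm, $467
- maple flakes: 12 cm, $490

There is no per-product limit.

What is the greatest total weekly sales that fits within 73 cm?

Density check — maple flakes 40.83, rice crisps 33.36, fruit rings 16.71 are the best per cm.
The ratio ordering already packs tightly: 6×maple flakes, 72 cm, 2940.
Every other selection either busts 73 cm or fails to beat 2940.

2940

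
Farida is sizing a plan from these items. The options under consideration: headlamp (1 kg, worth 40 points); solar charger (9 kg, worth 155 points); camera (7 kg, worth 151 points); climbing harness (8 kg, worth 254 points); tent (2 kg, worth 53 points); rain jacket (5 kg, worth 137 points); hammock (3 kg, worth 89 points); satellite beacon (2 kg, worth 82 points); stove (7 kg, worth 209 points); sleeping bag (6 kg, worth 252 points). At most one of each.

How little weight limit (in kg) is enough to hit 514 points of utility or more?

Minimise kg subject to total utility ≥ 514.
headlamp + tent + hammock + satellite beacon + sleeping bag: 516 utility at 14 kg.
Below 14 kg the best achievable stays under 514.

14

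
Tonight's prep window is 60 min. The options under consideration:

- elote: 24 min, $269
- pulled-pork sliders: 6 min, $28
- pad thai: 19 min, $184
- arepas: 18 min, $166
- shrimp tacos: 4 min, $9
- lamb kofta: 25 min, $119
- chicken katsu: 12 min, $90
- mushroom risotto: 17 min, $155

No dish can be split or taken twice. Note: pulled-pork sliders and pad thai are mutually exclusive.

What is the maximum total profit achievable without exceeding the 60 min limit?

608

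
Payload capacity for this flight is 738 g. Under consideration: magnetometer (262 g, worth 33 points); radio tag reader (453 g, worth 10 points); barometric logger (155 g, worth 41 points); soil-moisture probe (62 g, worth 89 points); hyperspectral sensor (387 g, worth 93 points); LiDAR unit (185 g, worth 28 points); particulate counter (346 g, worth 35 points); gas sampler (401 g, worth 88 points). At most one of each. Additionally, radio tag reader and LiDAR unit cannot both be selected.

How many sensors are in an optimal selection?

3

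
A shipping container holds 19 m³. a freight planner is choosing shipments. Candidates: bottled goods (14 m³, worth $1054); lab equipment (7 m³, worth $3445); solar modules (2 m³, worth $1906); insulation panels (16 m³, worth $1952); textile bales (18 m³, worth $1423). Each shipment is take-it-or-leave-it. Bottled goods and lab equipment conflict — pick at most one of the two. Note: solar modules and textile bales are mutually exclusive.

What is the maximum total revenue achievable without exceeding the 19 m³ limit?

Lab equipment + solar modules uses 9 of the 19 m³ and totals 5351.
No other feasible combination exceeds 5351.

5351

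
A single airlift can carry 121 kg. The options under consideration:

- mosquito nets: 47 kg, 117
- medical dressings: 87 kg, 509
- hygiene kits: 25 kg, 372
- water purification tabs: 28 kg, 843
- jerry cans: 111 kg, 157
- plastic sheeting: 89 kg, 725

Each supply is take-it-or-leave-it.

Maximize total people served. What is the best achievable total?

A density-first pass picks mosquito nets + hygiene kits + water purification tabs — 1332 at 100 kg.
The 72 kg tied up in mosquito nets and hygiene kits is better spent on plastic sheeting — total rises to 1568 (117 kg).
Nothing else within 121 kg beats 1568.

1568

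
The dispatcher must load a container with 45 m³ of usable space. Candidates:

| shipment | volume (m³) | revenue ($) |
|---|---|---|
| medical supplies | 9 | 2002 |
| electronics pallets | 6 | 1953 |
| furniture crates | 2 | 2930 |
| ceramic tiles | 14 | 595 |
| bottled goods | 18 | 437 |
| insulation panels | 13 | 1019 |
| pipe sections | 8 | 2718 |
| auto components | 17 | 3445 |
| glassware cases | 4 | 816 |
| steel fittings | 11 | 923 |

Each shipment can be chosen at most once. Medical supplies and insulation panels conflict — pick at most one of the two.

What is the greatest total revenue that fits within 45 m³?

13048

Filling by ratio: medical supplies + electronics pallets + furniture crates + pipe sections + glassware cases + steel fittings for 11342, with 5 m³ left unused.
Dropping glassware cases and steel fittings frees 15 m³; slotting in auto components (17 m³) lifts the total to 13048 at 42 m³.
Nothing else feasible within 45 m³ beats 13048.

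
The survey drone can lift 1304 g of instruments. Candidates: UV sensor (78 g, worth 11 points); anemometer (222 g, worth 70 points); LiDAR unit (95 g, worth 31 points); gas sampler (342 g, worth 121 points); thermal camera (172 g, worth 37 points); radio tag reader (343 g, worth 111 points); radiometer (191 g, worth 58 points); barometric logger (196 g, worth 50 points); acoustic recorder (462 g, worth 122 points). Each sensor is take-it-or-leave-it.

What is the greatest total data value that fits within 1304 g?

410

A density-first pass picks UV sensor + anemometer + LiDAR unit + gas sampler + radio tag reader + radiometer — 402 at 1271 g.
Replace UV sensor and LiDAR unit with barometric logger: the trade gains 8 net, giving 410 at 1294 g.
An exhaustive check of the 512 subsets confirms 410.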